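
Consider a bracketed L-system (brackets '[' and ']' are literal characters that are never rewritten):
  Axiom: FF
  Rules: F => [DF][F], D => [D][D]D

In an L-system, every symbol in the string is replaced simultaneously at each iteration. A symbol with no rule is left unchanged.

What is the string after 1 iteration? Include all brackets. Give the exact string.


Step 0: FF
Step 1: [DF][F][DF][F]

Answer: [DF][F][DF][F]


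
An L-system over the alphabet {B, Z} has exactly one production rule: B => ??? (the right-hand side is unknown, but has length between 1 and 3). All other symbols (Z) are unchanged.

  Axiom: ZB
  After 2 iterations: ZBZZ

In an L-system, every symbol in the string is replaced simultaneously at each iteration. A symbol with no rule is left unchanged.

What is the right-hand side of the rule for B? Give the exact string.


Answer: BZ

Derivation:
Trying B => BZ:
  Step 0: ZB
  Step 1: ZBZ
  Step 2: ZBZZ
Matches the given result.


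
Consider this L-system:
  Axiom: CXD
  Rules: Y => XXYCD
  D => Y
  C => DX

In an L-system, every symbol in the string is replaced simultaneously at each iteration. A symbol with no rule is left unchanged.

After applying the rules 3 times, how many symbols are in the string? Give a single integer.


Step 0: length = 3
Step 1: length = 4
Step 2: length = 8
Step 3: length = 17

Answer: 17


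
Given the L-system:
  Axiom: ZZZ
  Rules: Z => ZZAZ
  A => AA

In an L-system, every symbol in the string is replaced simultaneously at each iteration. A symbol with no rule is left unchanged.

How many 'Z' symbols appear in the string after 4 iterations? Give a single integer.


Step 0: ZZZ  (3 'Z')
Step 1: ZZAZZZAZZZAZ  (9 'Z')
Step 2: ZZAZZZAZAAZZAZZZAZZZAZAAZZAZZZAZZZAZAAZZAZ  (27 'Z')
Step 3: ZZAZZZAZAAZZAZZZAZZZAZAAZZAZAAAAZZAZZZAZAAZZAZZZAZZZAZAAZZAZZZAZZZAZAAZZAZAAAAZZAZZZAZAAZZAZZZAZZZAZAAZZAZZZAZZZAZAAZZAZAAAAZZAZZZAZAAZZAZ  (81 'Z')
Step 4: ZZAZZZAZAAZZAZZZAZZZAZAAZZAZAAAAZZAZZZAZAAZZAZZZAZZZAZAAZZAZZZAZZZAZAAZZAZAAAAZZAZZZAZAAZZAZAAAAAAAAZZAZZZAZAAZZAZZZAZZZAZAAZZAZAAAAZZAZZZAZAAZZAZZZAZZZAZAAZZAZZZAZZZAZAAZZAZAAAAZZAZZZAZAAZZAZZZAZZZAZAAZZAZZZAZZZAZAAZZAZAAAAZZAZZZAZAAZZAZAAAAAAAAZZAZZZAZAAZZAZZZAZZZAZAAZZAZAAAAZZAZZZAZAAZZAZZZAZZZAZAAZZAZZZAZZZAZAAZZAZAAAAZZAZZZAZAAZZAZZZAZZZAZAAZZAZZZAZZZAZAAZZAZAAAAZZAZZZAZAAZZAZAAAAAAAAZZAZZZAZAAZZAZZZAZZZAZAAZZAZAAAAZZAZZZAZAAZZAZ  (243 'Z')

Answer: 243


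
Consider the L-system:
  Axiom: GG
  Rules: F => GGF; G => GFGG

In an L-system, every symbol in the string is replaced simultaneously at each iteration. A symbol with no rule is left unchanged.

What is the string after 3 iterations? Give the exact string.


Step 0: GG
Step 1: GFGGGFGG
Step 2: GFGGGGFGFGGGFGGGFGGGGFGFGGGFGG
Step 3: GFGGGGFGFGGGFGGGFGGGFGGGGFGFGGGGFGFGGGFGGGFGGGGFGFGGGFGGGFGGGGFGFGGGFGGGFGGGFGGGGFGFGGGGFGFGGGFGGGFGGGGFGFGGGFGG

Answer: GFGGGGFGFGGGFGGGFGGGFGGGGFGFGGGGFGFGGGFGGGFGGGGFGFGGGFGGGFGGGGFGFGGGFGGGFGGGFGGGGFGFGGGGFGFGGGFGGGFGGGGFGFGGGFGG


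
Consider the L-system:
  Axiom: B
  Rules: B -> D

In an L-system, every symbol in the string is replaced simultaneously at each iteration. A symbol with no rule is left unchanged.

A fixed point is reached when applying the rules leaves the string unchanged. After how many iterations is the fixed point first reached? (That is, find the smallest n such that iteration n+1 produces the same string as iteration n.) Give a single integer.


Answer: 1

Derivation:
Step 0: B
Step 1: D
Step 2: D  (unchanged — fixed point at step 1)


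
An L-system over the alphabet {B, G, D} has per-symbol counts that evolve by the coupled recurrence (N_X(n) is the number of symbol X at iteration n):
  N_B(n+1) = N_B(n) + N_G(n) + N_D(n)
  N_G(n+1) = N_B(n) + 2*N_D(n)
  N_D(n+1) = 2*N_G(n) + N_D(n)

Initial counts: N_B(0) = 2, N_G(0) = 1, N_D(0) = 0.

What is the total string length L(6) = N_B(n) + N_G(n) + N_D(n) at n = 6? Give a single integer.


Step 0: N_B=2, N_G=1, N_D=0, L=3
Step 1: N_B=3, N_G=2, N_D=2, L=7
Step 2: N_B=7, N_G=7, N_D=6, L=20
Step 3: N_B=20, N_G=19, N_D=20, L=59
Step 4: N_B=59, N_G=60, N_D=58, L=177
Step 5: N_B=177, N_G=175, N_D=178, L=530
Step 6: N_B=530, N_G=533, N_D=528, L=1591

Answer: 1591


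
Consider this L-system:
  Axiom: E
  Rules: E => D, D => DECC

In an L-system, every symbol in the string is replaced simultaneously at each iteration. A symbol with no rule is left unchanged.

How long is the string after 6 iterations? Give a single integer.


Step 0: length = 1
Step 1: length = 1
Step 2: length = 4
Step 3: length = 7
Step 4: length = 13
Step 5: length = 22
Step 6: length = 37

Answer: 37


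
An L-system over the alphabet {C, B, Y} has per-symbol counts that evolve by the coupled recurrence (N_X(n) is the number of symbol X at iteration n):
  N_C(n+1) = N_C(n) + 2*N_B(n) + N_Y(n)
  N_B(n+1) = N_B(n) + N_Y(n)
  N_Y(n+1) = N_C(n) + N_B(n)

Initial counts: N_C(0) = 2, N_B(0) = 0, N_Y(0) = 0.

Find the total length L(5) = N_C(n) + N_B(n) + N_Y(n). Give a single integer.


Step 0: N_C=2, N_B=0, N_Y=0, L=2
Step 1: N_C=2, N_B=0, N_Y=2, L=4
Step 2: N_C=4, N_B=2, N_Y=2, L=8
Step 3: N_C=10, N_B=4, N_Y=6, L=20
Step 4: N_C=24, N_B=10, N_Y=14, L=48
Step 5: N_C=58, N_B=24, N_Y=34, L=116

Answer: 116


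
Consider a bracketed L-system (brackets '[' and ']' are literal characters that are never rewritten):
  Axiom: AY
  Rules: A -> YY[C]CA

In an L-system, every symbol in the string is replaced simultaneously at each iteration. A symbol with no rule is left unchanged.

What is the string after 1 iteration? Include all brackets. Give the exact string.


Step 0: AY
Step 1: YY[C]CAY

Answer: YY[C]CAY


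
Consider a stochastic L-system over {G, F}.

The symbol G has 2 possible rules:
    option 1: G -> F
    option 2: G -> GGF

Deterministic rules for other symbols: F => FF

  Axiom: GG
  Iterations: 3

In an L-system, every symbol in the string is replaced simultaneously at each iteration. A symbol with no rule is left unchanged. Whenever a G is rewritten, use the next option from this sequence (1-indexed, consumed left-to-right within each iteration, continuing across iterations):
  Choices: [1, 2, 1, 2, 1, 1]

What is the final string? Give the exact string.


Step 0: GG
Step 1: FGGF  (used choices [1, 2])
Step 2: FFFGGFFF  (used choices [1, 2])
Step 3: FFFFFFFFFFFFFF  (used choices [1, 1])

Answer: FFFFFFFFFFFFFF


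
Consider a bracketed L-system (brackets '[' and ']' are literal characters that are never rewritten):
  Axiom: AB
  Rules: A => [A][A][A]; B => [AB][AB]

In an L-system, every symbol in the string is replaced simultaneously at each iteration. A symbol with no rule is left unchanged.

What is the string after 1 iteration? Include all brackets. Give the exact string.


Answer: [A][A][A][AB][AB]

Derivation:
Step 0: AB
Step 1: [A][A][A][AB][AB]


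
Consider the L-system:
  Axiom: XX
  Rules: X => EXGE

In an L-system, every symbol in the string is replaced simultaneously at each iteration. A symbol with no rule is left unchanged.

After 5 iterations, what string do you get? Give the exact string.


Answer: EEEEEXGEGEGEGEGEEEEEEXGEGEGEGEGE

Derivation:
Step 0: XX
Step 1: EXGEEXGE
Step 2: EEXGEGEEEXGEGE
Step 3: EEEXGEGEGEEEEXGEGEGE
Step 4: EEEEXGEGEGEGEEEEEXGEGEGEGE
Step 5: EEEEEXGEGEGEGEGEEEEEEXGEGEGEGEGE


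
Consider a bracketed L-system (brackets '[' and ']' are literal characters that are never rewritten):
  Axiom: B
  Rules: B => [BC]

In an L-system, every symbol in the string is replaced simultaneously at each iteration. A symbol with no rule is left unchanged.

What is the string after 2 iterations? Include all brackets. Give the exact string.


Answer: [[BC]C]

Derivation:
Step 0: B
Step 1: [BC]
Step 2: [[BC]C]


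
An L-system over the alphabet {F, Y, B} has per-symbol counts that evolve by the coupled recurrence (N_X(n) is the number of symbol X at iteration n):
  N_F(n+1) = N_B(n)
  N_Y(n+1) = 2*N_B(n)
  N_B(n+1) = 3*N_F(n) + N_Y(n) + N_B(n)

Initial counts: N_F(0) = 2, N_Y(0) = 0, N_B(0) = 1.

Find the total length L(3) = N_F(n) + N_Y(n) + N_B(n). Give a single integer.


Step 0: N_F=2, N_Y=0, N_B=1, L=3
Step 1: N_F=1, N_Y=2, N_B=7, L=10
Step 2: N_F=7, N_Y=14, N_B=12, L=33
Step 3: N_F=12, N_Y=24, N_B=47, L=83

Answer: 83


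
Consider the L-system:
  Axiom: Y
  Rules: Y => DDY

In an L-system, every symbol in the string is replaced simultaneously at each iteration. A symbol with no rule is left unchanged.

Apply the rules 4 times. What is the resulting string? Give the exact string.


Step 0: Y
Step 1: DDY
Step 2: DDDDY
Step 3: DDDDDDY
Step 4: DDDDDDDDY

Answer: DDDDDDDDY


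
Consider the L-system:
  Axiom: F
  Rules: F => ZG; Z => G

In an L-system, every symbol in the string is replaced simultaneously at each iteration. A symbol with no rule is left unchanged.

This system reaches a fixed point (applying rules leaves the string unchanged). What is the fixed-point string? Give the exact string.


Step 0: F
Step 1: ZG
Step 2: GG
Step 3: GG  (unchanged — fixed point at step 2)

Answer: GG


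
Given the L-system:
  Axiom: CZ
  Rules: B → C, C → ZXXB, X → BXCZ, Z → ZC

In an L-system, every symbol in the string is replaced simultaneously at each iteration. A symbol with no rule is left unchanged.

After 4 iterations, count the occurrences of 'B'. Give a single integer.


Answer: 26

Derivation:
Step 0: CZ  (0 'B')
Step 1: ZXXBZC  (1 'B')
Step 2: ZCBXCZBXCZCZCZXXB  (3 'B')
Step 3: ZCZXXBCBXCZZXXBZCCBXCZZXXBZCZXXBZCZXXBZCBXCZBXCZC  (9 'B')
Step 4: ZCZXXBZCBXCZBXCZCZXXBCBXCZZXXBZCZCBXCZBXCZCZCZXXBZXXBCBXCZZXXBZCZCBXCZBXCZCZCZXXBZCBXCZBXCZCZCZXXBZCBXCZBXCZCZCZXXBCBXCZZXXBZCCBXCZZXXBZCZXXB  (26 'B')


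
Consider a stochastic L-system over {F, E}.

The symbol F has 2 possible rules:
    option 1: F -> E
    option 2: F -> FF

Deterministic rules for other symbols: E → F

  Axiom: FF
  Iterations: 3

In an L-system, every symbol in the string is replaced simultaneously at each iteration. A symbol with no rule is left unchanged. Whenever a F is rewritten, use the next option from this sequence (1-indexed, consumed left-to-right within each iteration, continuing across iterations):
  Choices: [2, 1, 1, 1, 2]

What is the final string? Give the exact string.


Answer: FFFF

Derivation:
Step 0: FF
Step 1: FFE  (used choices [2, 1])
Step 2: EEF  (used choices [1, 1])
Step 3: FFFF  (used choices [2])


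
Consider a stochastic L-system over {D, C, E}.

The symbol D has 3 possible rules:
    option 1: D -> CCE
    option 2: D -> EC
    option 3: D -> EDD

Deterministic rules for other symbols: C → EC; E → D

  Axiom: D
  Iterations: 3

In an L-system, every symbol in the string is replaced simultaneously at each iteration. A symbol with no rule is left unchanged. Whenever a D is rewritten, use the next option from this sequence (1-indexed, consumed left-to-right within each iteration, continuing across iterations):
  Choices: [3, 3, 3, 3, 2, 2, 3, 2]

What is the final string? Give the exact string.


Step 0: D
Step 1: EDD  (used choices [3])
Step 2: DEDDEDD  (used choices [3, 3])
Step 3: EDDDECECDEDDEC  (used choices [3, 2, 2, 3, 2])

Answer: EDDDECECDEDDEC


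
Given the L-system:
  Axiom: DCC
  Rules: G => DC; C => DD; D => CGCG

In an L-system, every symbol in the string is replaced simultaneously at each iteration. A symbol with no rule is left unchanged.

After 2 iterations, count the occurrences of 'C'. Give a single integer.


Answer: 10

Derivation:
Step 0: DCC  (2 'C')
Step 1: CGCGDDDD  (2 'C')
Step 2: DDDCDDDCCGCGCGCGCGCGCGCG  (10 'C')


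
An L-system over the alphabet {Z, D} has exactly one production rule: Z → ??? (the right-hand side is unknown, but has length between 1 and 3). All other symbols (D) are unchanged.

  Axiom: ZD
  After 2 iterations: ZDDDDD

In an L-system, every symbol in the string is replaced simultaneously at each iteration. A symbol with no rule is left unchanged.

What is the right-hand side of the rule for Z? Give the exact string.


Answer: ZDD

Derivation:
Trying Z → ZDD:
  Step 0: ZD
  Step 1: ZDDD
  Step 2: ZDDDDD
Matches the given result.


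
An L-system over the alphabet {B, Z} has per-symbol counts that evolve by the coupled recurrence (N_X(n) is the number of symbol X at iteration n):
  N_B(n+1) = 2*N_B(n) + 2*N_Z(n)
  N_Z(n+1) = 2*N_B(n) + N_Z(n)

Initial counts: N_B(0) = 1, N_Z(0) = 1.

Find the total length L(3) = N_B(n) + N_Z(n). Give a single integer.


Answer: 89

Derivation:
Step 0: N_B=1, N_Z=1, L=2
Step 1: N_B=4, N_Z=3, L=7
Step 2: N_B=14, N_Z=11, L=25
Step 3: N_B=50, N_Z=39, L=89


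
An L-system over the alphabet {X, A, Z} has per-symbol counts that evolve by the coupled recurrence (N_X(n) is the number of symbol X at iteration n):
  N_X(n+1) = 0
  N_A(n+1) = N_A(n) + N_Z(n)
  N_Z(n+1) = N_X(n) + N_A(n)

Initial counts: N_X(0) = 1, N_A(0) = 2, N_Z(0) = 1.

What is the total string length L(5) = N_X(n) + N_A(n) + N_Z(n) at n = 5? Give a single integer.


Answer: 39

Derivation:
Step 0: N_X=1, N_A=2, N_Z=1, L=4
Step 1: N_X=0, N_A=3, N_Z=3, L=6
Step 2: N_X=0, N_A=6, N_Z=3, L=9
Step 3: N_X=0, N_A=9, N_Z=6, L=15
Step 4: N_X=0, N_A=15, N_Z=9, L=24
Step 5: N_X=0, N_A=24, N_Z=15, L=39


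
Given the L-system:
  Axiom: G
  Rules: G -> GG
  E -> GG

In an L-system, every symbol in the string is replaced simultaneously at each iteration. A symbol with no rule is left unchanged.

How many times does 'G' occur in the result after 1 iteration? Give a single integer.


Step 0: G  (1 'G')
Step 1: GG  (2 'G')

Answer: 2


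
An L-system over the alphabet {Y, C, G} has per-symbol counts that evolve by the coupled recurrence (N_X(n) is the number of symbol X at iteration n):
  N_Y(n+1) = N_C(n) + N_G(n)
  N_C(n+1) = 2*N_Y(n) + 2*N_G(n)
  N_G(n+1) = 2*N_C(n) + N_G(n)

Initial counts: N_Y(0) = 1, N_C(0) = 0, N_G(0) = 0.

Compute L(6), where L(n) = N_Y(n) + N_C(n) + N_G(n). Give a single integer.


Answer: 592

Derivation:
Step 0: N_Y=1, N_C=0, N_G=0, L=1
Step 1: N_Y=0, N_C=2, N_G=0, L=2
Step 2: N_Y=2, N_C=0, N_G=4, L=6
Step 3: N_Y=4, N_C=12, N_G=4, L=20
Step 4: N_Y=16, N_C=16, N_G=28, L=60
Step 5: N_Y=44, N_C=88, N_G=60, L=192
Step 6: N_Y=148, N_C=208, N_G=236, L=592


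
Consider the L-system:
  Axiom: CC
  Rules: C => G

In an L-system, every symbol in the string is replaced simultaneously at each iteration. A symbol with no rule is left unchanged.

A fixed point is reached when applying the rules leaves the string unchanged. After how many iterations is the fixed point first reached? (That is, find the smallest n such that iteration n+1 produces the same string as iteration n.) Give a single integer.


Step 0: CC
Step 1: GG
Step 2: GG  (unchanged — fixed point at step 1)

Answer: 1


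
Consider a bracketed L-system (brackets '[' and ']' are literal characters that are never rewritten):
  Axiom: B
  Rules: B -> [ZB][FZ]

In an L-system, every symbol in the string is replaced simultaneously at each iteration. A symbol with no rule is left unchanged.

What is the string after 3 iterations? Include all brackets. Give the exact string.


Step 0: B
Step 1: [ZB][FZ]
Step 2: [Z[ZB][FZ]][FZ]
Step 3: [Z[Z[ZB][FZ]][FZ]][FZ]

Answer: [Z[Z[ZB][FZ]][FZ]][FZ]


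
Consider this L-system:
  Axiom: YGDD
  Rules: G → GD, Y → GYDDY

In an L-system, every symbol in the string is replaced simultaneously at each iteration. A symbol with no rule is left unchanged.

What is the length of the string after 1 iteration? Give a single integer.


Answer: 9

Derivation:
Step 0: length = 4
Step 1: length = 9


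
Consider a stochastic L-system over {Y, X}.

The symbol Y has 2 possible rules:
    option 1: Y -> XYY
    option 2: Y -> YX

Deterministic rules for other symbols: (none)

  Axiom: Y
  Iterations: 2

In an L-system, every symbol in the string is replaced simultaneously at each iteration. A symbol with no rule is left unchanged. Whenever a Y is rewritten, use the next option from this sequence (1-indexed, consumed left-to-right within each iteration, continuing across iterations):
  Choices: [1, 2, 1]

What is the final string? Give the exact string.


Step 0: Y
Step 1: XYY  (used choices [1])
Step 2: XYXXYY  (used choices [2, 1])

Answer: XYXXYY


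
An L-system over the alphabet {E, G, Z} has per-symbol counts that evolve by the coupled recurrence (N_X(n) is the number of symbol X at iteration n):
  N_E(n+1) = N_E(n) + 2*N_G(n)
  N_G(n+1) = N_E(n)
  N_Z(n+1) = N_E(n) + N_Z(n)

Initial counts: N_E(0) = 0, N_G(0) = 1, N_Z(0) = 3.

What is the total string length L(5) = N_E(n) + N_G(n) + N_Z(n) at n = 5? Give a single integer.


Step 0: N_E=0, N_G=1, N_Z=3, L=4
Step 1: N_E=2, N_G=0, N_Z=3, L=5
Step 2: N_E=2, N_G=2, N_Z=5, L=9
Step 3: N_E=6, N_G=2, N_Z=7, L=15
Step 4: N_E=10, N_G=6, N_Z=13, L=29
Step 5: N_E=22, N_G=10, N_Z=23, L=55

Answer: 55


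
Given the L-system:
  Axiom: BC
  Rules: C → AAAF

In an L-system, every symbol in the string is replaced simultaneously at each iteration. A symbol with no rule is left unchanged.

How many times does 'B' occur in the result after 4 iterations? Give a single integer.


Answer: 1

Derivation:
Step 0: BC  (1 'B')
Step 1: BAAAF  (1 'B')
Step 2: BAAAF  (1 'B')
Step 3: BAAAF  (1 'B')
Step 4: BAAAF  (1 'B')


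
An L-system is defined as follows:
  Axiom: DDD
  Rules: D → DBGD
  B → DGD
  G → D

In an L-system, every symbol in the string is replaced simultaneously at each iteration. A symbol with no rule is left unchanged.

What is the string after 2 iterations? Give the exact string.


Answer: DBGDDGDDDBGDDBGDDGDDDBGDDBGDDGDDDBGD

Derivation:
Step 0: DDD
Step 1: DBGDDBGDDBGD
Step 2: DBGDDGDDDBGDDBGDDGDDDBGDDBGDDGDDDBGD


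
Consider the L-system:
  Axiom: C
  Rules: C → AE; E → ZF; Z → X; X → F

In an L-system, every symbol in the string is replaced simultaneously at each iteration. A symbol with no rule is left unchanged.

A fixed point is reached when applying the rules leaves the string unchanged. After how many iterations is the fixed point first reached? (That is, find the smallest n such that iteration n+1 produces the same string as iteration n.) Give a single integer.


Answer: 4

Derivation:
Step 0: C
Step 1: AE
Step 2: AZF
Step 3: AXF
Step 4: AFF
Step 5: AFF  (unchanged — fixed point at step 4)


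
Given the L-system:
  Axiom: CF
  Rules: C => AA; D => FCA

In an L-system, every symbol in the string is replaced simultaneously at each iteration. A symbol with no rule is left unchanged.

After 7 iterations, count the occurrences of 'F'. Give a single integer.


Answer: 1

Derivation:
Step 0: CF  (1 'F')
Step 1: AAF  (1 'F')
Step 2: AAF  (1 'F')
Step 3: AAF  (1 'F')
Step 4: AAF  (1 'F')
Step 5: AAF  (1 'F')
Step 6: AAF  (1 'F')
Step 7: AAF  (1 'F')


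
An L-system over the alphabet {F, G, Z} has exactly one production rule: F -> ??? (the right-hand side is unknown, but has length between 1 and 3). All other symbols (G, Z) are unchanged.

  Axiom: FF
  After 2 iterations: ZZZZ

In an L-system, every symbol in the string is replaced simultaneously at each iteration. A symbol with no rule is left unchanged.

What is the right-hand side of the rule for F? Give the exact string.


Answer: ZZ

Derivation:
Trying F -> ZZ:
  Step 0: FF
  Step 1: ZZZZ
  Step 2: ZZZZ
Matches the given result.


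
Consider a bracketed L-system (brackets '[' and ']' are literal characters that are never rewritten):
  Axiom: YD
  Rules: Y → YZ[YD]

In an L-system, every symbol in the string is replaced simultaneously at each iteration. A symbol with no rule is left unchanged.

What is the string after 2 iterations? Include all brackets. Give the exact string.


Step 0: YD
Step 1: YZ[YD]D
Step 2: YZ[YD]Z[YZ[YD]D]D

Answer: YZ[YD]Z[YZ[YD]D]D


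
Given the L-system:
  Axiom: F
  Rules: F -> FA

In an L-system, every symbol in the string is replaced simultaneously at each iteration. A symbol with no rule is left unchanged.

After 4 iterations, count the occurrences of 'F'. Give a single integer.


Answer: 1

Derivation:
Step 0: F  (1 'F')
Step 1: FA  (1 'F')
Step 2: FAA  (1 'F')
Step 3: FAAA  (1 'F')
Step 4: FAAAA  (1 'F')


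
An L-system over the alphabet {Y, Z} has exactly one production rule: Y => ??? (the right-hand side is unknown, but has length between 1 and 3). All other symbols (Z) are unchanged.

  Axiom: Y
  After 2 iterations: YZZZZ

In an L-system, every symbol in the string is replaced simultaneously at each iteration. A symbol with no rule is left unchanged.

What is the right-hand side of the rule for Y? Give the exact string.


Answer: YZZ

Derivation:
Trying Y => YZZ:
  Step 0: Y
  Step 1: YZZ
  Step 2: YZZZZ
Matches the given result.


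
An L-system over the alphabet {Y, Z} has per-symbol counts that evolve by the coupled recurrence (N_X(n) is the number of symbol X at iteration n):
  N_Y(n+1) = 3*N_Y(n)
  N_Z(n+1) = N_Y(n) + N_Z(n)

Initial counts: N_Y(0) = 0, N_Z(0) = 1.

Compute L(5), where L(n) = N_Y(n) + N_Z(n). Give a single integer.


Step 0: N_Y=0, N_Z=1, L=1
Step 1: N_Y=0, N_Z=1, L=1
Step 2: N_Y=0, N_Z=1, L=1
Step 3: N_Y=0, N_Z=1, L=1
Step 4: N_Y=0, N_Z=1, L=1
Step 5: N_Y=0, N_Z=1, L=1

Answer: 1


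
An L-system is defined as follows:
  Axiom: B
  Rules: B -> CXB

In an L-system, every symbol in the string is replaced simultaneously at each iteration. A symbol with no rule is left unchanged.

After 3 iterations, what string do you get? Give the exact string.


Answer: CXCXCXB

Derivation:
Step 0: B
Step 1: CXB
Step 2: CXCXB
Step 3: CXCXCXB


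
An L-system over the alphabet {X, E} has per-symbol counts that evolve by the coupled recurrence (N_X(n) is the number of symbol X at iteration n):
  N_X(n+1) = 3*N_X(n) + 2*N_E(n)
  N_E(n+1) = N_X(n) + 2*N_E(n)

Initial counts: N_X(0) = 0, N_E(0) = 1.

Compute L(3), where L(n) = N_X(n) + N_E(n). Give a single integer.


Step 0: N_X=0, N_E=1, L=1
Step 1: N_X=2, N_E=2, L=4
Step 2: N_X=10, N_E=6, L=16
Step 3: N_X=42, N_E=22, L=64

Answer: 64


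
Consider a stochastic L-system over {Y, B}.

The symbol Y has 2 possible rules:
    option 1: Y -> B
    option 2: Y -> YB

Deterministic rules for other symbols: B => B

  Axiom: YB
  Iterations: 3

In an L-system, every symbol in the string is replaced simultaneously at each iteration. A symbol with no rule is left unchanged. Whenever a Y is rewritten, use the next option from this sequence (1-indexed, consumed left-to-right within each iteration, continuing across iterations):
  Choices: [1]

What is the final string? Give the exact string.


Step 0: YB
Step 1: BB  (used choices [1])
Step 2: BB  (used choices [])
Step 3: BB  (used choices [])

Answer: BB


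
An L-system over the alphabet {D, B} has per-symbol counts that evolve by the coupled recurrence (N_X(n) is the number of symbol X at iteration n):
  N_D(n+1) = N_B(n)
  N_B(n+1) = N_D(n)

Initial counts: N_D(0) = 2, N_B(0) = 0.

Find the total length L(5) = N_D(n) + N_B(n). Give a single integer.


Step 0: N_D=2, N_B=0, L=2
Step 1: N_D=0, N_B=2, L=2
Step 2: N_D=2, N_B=0, L=2
Step 3: N_D=0, N_B=2, L=2
Step 4: N_D=2, N_B=0, L=2
Step 5: N_D=0, N_B=2, L=2

Answer: 2


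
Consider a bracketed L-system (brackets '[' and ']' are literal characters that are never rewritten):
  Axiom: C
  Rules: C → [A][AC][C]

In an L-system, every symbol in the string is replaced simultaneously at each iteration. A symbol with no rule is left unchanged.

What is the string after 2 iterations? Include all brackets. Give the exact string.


Answer: [A][A[A][AC][C]][[A][AC][C]]

Derivation:
Step 0: C
Step 1: [A][AC][C]
Step 2: [A][A[A][AC][C]][[A][AC][C]]


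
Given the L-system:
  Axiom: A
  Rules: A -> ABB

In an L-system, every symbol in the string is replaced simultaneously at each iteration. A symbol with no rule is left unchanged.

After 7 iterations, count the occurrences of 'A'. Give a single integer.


Answer: 1

Derivation:
Step 0: A  (1 'A')
Step 1: ABB  (1 'A')
Step 2: ABBBB  (1 'A')
Step 3: ABBBBBB  (1 'A')
Step 4: ABBBBBBBB  (1 'A')
Step 5: ABBBBBBBBBB  (1 'A')
Step 6: ABBBBBBBBBBBB  (1 'A')
Step 7: ABBBBBBBBBBBBBB  (1 'A')


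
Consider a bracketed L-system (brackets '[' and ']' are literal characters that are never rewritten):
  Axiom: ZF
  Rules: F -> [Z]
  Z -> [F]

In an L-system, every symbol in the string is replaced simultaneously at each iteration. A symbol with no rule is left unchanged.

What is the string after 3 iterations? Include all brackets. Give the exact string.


Answer: [[[F]]][[[Z]]]

Derivation:
Step 0: ZF
Step 1: [F][Z]
Step 2: [[Z]][[F]]
Step 3: [[[F]]][[[Z]]]


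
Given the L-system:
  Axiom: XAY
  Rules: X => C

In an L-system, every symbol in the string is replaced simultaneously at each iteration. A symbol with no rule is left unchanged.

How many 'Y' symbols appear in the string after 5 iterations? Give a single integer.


Step 0: XAY  (1 'Y')
Step 1: CAY  (1 'Y')
Step 2: CAY  (1 'Y')
Step 3: CAY  (1 'Y')
Step 4: CAY  (1 'Y')
Step 5: CAY  (1 'Y')

Answer: 1


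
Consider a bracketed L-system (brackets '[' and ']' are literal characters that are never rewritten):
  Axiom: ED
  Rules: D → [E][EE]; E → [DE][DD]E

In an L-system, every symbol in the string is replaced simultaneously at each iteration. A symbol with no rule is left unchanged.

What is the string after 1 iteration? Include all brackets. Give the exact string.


Answer: [DE][DD]E[E][EE]

Derivation:
Step 0: ED
Step 1: [DE][DD]E[E][EE]


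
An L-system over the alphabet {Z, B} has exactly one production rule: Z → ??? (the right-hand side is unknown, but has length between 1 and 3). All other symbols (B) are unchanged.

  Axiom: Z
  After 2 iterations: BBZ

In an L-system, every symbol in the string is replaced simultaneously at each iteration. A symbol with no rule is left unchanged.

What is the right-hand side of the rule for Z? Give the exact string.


Answer: BZ

Derivation:
Trying Z → BZ:
  Step 0: Z
  Step 1: BZ
  Step 2: BBZ
Matches the given result.


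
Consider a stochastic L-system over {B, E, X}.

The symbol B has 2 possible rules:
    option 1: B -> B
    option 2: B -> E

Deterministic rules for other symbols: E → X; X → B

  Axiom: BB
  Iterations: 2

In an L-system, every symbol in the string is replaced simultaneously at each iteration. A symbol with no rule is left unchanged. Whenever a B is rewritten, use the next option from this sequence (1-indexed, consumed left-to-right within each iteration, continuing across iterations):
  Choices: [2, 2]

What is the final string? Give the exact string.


Answer: XX

Derivation:
Step 0: BB
Step 1: EE  (used choices [2, 2])
Step 2: XX  (used choices [])


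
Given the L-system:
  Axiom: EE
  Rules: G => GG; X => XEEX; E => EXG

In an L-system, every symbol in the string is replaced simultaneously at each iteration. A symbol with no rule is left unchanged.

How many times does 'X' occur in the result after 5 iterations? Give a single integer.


Step 0: EE  (0 'X')
Step 1: EXGEXG  (2 'X')
Step 2: EXGXEEXGGEXGXEEXGG  (6 'X')
Step 3: EXGXEEXGGXEEXEXGEXGXEEXGGGGEXGXEEXGGXEEXEXGEXGXEEXGGGG  (18 'X')
Step 4: EXGXEEXGGXEEXEXGEXGXEEXGGGGXEEXEXGEXGXEEXEXGXEEXGGEXGXEEXGGXEEXEXGEXGXEEXGGGGGGGGEXGXEEXGGXEEXEXGEXGXEEXGGGGXEEXEXGEXGXEEXEXGXEEXGGEXGXEEXGGXEEXEXGEXGXEEXGGGGGGGG  (54 'X')
Step 5: EXGXEEXGGXEEXEXGEXGXEEXGGGGXEEXEXGEXGXEEXEXGXEEXGGEXGXEEXGGXEEXEXGEXGXEEXGGGGGGGGXEEXEXGEXGXEEXEXGXEEXGGEXGXEEXGGXEEXEXGEXGXEEXEXGXEEXGGXEEXEXGEXGXEEXGGGGEXGXEEXGGXEEXEXGEXGXEEXGGGGXEEXEXGEXGXEEXEXGXEEXGGEXGXEEXGGXEEXEXGEXGXEEXGGGGGGGGGGGGGGGGEXGXEEXGGXEEXEXGEXGXEEXGGGGXEEXEXGEXGXEEXEXGXEEXGGEXGXEEXGGXEEXEXGEXGXEEXGGGGGGGGXEEXEXGEXGXEEXEXGXEEXGGEXGXEEXGGXEEXEXGEXGXEEXEXGXEEXGGXEEXEXGEXGXEEXGGGGEXGXEEXGGXEEXEXGEXGXEEXGGGGXEEXEXGEXGXEEXEXGXEEXGGEXGXEEXGGXEEXEXGEXGXEEXGGGGGGGGGGGGGGGG  (162 'X')

Answer: 162


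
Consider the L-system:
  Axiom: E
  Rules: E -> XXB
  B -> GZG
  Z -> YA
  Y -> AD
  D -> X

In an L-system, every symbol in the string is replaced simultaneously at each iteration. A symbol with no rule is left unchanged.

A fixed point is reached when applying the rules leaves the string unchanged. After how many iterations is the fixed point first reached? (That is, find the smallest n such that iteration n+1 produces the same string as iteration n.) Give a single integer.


Answer: 5

Derivation:
Step 0: E
Step 1: XXB
Step 2: XXGZG
Step 3: XXGYAG
Step 4: XXGADAG
Step 5: XXGAXAG
Step 6: XXGAXAG  (unchanged — fixed point at step 5)


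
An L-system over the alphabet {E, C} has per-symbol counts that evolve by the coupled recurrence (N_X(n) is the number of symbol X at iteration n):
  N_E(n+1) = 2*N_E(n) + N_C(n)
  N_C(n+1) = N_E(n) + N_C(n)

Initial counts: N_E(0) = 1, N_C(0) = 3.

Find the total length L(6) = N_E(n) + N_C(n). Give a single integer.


Step 0: N_E=1, N_C=3, L=4
Step 1: N_E=5, N_C=4, L=9
Step 2: N_E=14, N_C=9, L=23
Step 3: N_E=37, N_C=23, L=60
Step 4: N_E=97, N_C=60, L=157
Step 5: N_E=254, N_C=157, L=411
Step 6: N_E=665, N_C=411, L=1076

Answer: 1076


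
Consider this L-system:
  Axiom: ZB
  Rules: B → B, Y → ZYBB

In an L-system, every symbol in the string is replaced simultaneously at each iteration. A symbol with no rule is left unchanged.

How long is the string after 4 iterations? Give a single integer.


Answer: 2

Derivation:
Step 0: length = 2
Step 1: length = 2
Step 2: length = 2
Step 3: length = 2
Step 4: length = 2


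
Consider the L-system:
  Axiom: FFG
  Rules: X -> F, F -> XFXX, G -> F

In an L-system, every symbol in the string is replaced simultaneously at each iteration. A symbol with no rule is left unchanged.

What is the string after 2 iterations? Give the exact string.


Answer: FXFXXFFFXFXXFFXFXX

Derivation:
Step 0: FFG
Step 1: XFXXXFXXF
Step 2: FXFXXFFFXFXXFFXFXX


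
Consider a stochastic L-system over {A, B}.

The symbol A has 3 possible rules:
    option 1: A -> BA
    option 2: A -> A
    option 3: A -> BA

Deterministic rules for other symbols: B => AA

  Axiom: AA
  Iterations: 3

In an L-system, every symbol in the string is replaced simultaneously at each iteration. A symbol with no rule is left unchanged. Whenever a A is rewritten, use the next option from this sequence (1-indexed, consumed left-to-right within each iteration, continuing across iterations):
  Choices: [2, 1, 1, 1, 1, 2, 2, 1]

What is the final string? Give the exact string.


Answer: AABAAAAABA

Derivation:
Step 0: AA
Step 1: ABA  (used choices [2, 1])
Step 2: BAAABA  (used choices [1, 1])
Step 3: AABAAAAABA  (used choices [1, 2, 2, 1])


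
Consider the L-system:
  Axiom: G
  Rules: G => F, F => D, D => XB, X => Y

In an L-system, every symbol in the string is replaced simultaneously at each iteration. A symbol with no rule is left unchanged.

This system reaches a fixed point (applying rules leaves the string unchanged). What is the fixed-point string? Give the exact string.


Step 0: G
Step 1: F
Step 2: D
Step 3: XB
Step 4: YB
Step 5: YB  (unchanged — fixed point at step 4)

Answer: YB


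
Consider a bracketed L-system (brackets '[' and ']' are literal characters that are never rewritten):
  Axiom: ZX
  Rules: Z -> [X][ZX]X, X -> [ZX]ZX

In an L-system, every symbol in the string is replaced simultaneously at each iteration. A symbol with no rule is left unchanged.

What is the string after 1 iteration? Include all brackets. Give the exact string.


Step 0: ZX
Step 1: [X][ZX]X[ZX]ZX

Answer: [X][ZX]X[ZX]ZX


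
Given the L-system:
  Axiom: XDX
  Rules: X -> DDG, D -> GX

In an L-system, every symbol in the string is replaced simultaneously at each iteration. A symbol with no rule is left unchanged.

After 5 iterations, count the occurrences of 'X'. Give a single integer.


Step 0: XDX  (2 'X')
Step 1: DDGGXDDG  (1 'X')
Step 2: GXGXGGDDGGXGXG  (4 'X')
Step 3: GDDGGDDGGGGXGXGGDDGGDDGG  (2 'X')
Step 4: GGXGXGGGXGXGGGGDDGGDDGGGGXGXGGGXGXGG  (8 'X')
Step 5: GGDDGGDDGGGGDDGGDDGGGGGGXGXGGGXGXGGGGDDGGDDGGGGDDGGDDGGG  (4 'X')

Answer: 4


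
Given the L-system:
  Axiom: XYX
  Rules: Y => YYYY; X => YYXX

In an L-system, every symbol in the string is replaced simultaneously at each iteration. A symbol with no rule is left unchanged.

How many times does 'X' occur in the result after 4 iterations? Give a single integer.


Answer: 32

Derivation:
Step 0: XYX  (2 'X')
Step 1: YYXXYYYYYYXX  (4 'X')
Step 2: YYYYYYYYYYXXYYXXYYYYYYYYYYYYYYYYYYYYYYYYYYXXYYXX  (8 'X')
Step 3: YYYYYYYYYYYYYYYYYYYYYYYYYYYYYYYYYYYYYYYYYYXXYYXXYYYYYYYYYYXXYYXXYYYYYYYYYYYYYYYYYYYYYYYYYYYYYYYYYYYYYYYYYYYYYYYYYYYYYYYYYYYYYYYYYYYYYYYYYYYYYYYYYYYYYYYYYYYYYYYYYYYYYYYYYYXXYYXXYYYYYYYYYYXXYYXX  (16 'X')
Step 4: YYYYYYYYYYYYYYYYYYYYYYYYYYYYYYYYYYYYYYYYYYYYYYYYYYYYYYYYYYYYYYYYYYYYYYYYYYYYYYYYYYYYYYYYYYYYYYYYYYYYYYYYYYYYYYYYYYYYYYYYYYYYYYYYYYYYYYYYYYYYYYYYYYYYYYYYYYYYYYYYYYYYYYYYYYXXYYXXYYYYYYYYYYXXYYXXYYYYYYYYYYYYYYYYYYYYYYYYYYYYYYYYYYYYYYYYYYXXYYXXYYYYYYYYYYXXYYXXYYYYYYYYYYYYYYYYYYYYYYYYYYYYYYYYYYYYYYYYYYYYYYYYYYYYYYYYYYYYYYYYYYYYYYYYYYYYYYYYYYYYYYYYYYYYYYYYYYYYYYYYYYYYYYYYYYYYYYYYYYYYYYYYYYYYYYYYYYYYYYYYYYYYYYYYYYYYYYYYYYYYYYYYYYYYYYYYYYYYYYYYYYYYYYYYYYYYYYYYYYYYYYYYYYYYYYYYYYYYYYYYYYYYYYYYYYYYYYYYYYYYYYYYYYYYYYYYYYYYYYYYYYYYYYYYYYYYYYYYYYYYYYYYYYYYYYYYYYYYYYYYYYYYYYYYYYYYYYYYYYYYYYYYYYYYYYYYYYYYYYYYYYYYYYYYYYYYYYYYYYYYYYYYYYYYYYYYYYYYYYYYYYYYYYYYYYYYYYYYYYYYYYYYYYYYYYYYYYYYYYYYYYXXYYXXYYYYYYYYYYXXYYXXYYYYYYYYYYYYYYYYYYYYYYYYYYYYYYYYYYYYYYYYYYXXYYXXYYYYYYYYYYXXYYXX  (32 'X')


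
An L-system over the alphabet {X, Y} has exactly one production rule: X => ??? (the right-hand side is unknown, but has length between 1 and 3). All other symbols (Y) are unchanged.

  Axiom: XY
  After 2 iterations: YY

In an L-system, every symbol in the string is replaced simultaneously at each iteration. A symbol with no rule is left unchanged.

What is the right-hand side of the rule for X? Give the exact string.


Trying X => Y:
  Step 0: XY
  Step 1: YY
  Step 2: YY
Matches the given result.

Answer: Y


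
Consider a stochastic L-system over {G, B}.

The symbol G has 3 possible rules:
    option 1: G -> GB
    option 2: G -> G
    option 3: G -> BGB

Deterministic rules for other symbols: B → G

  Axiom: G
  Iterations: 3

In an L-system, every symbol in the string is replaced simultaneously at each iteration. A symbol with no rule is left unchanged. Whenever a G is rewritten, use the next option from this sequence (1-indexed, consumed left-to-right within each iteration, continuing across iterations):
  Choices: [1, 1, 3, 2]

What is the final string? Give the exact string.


Step 0: G
Step 1: GB  (used choices [1])
Step 2: GBG  (used choices [1])
Step 3: BGBGG  (used choices [3, 2])

Answer: BGBGG


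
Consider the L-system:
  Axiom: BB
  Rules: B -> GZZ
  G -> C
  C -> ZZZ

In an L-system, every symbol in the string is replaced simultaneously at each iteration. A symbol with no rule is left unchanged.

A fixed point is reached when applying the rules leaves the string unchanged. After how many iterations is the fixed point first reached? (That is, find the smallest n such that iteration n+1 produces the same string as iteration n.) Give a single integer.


Step 0: BB
Step 1: GZZGZZ
Step 2: CZZCZZ
Step 3: ZZZZZZZZZZ
Step 4: ZZZZZZZZZZ  (unchanged — fixed point at step 3)

Answer: 3


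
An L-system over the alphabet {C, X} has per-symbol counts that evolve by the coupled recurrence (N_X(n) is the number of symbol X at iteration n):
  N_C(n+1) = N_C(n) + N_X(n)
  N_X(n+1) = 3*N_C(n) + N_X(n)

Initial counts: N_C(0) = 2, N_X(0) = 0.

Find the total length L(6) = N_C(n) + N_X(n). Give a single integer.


Answer: 1136

Derivation:
Step 0: N_C=2, N_X=0, L=2
Step 1: N_C=2, N_X=6, L=8
Step 2: N_C=8, N_X=12, L=20
Step 3: N_C=20, N_X=36, L=56
Step 4: N_C=56, N_X=96, L=152
Step 5: N_C=152, N_X=264, L=416
Step 6: N_C=416, N_X=720, L=1136


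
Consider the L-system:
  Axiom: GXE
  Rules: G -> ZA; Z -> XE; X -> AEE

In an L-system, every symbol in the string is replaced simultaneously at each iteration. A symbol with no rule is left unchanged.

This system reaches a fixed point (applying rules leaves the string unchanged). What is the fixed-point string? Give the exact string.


Answer: AEEEAAEEE

Derivation:
Step 0: GXE
Step 1: ZAAEEE
Step 2: XEAAEEE
Step 3: AEEEAAEEE
Step 4: AEEEAAEEE  (unchanged — fixed point at step 3)


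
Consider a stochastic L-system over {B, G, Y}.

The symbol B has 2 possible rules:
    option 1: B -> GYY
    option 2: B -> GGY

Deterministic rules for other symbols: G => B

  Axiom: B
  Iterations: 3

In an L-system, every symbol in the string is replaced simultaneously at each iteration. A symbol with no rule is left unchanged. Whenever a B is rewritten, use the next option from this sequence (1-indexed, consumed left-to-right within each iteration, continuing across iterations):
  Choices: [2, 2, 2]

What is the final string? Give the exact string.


Answer: GGYGGYY

Derivation:
Step 0: B
Step 1: GGY  (used choices [2])
Step 2: BBY  (used choices [])
Step 3: GGYGGYY  (used choices [2, 2])


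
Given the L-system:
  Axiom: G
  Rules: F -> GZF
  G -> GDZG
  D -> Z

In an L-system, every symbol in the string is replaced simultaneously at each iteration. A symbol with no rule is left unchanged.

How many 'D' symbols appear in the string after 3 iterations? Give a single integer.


Step 0: G  (0 'D')
Step 1: GDZG  (1 'D')
Step 2: GDZGZZGDZG  (2 'D')
Step 3: GDZGZZGDZGZZGDZGZZGDZG  (4 'D')

Answer: 4


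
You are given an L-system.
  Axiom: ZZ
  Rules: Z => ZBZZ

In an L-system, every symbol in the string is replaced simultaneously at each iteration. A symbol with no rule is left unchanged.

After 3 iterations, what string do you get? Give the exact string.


Step 0: ZZ
Step 1: ZBZZZBZZ
Step 2: ZBZZBZBZZZBZZZBZZBZBZZZBZZ
Step 3: ZBZZBZBZZZBZZBZBZZBZBZZZBZZZBZZBZBZZZBZZZBZZBZBZZZBZZBZBZZBZBZZZBZZZBZZBZBZZZBZZ

Answer: ZBZZBZBZZZBZZBZBZZBZBZZZBZZZBZZBZBZZZBZZZBZZBZBZZZBZZBZBZZBZBZZZBZZZBZZBZBZZZBZZ


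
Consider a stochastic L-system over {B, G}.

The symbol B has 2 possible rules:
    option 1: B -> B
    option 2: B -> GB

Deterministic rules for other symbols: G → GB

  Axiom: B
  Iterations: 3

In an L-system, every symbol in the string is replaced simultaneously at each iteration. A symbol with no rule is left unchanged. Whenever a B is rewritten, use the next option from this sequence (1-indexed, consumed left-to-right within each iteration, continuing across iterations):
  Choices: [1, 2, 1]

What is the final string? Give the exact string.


Answer: GBB

Derivation:
Step 0: B
Step 1: B  (used choices [1])
Step 2: GB  (used choices [2])
Step 3: GBB  (used choices [1])


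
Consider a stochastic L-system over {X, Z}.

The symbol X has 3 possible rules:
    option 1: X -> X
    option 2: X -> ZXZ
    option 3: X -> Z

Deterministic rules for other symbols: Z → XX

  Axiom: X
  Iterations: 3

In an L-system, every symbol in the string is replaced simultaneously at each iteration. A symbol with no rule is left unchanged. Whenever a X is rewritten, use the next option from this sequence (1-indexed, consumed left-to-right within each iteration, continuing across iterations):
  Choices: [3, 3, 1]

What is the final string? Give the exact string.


Answer: ZX

Derivation:
Step 0: X
Step 1: Z  (used choices [3])
Step 2: XX  (used choices [])
Step 3: ZX  (used choices [3, 1])


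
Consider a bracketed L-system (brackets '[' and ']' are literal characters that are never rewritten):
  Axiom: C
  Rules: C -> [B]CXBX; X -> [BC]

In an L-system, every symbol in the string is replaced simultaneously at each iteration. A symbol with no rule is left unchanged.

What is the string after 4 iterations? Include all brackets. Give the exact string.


Step 0: C
Step 1: [B]CXBX
Step 2: [B][B]CXBX[BC]B[BC]
Step 3: [B][B][B]CXBX[BC]B[BC][B[B]CXBX]B[B[B]CXBX]
Step 4: [B][B][B][B]CXBX[BC]B[BC][B[B]CXBX]B[B[B]CXBX][B[B][B]CXBX[BC]B[BC]]B[B[B][B]CXBX[BC]B[BC]]

Answer: [B][B][B][B]CXBX[BC]B[BC][B[B]CXBX]B[B[B]CXBX][B[B][B]CXBX[BC]B[BC]]B[B[B][B]CXBX[BC]B[BC]]


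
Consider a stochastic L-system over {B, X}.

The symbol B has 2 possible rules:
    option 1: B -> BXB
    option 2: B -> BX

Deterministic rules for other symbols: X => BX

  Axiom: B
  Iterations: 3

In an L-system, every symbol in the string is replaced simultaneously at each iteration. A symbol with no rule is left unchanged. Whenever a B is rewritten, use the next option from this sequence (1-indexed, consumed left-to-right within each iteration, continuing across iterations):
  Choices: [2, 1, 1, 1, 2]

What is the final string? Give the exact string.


Step 0: B
Step 1: BX  (used choices [2])
Step 2: BXBBX  (used choices [1])
Step 3: BXBBXBXBBXBX  (used choices [1, 1, 2])

Answer: BXBBXBXBBXBX
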